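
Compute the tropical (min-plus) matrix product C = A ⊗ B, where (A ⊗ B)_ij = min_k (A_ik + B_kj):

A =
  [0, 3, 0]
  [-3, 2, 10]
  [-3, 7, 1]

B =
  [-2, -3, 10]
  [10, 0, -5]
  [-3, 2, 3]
A ⊗ B =
  [-3, -3, -2]
  [-5, -6, -3]
  [-5, -6, 2]

Apply the min-plus product entry-by-entry:
  C[0][0] = min over k of (A[0][0] + B[0][0] = 0 + -2 = -2, A[0][1] + B[1][0] = 3 + 10 = 13, A[0][2] + B[2][0] = 0 + -3 = -3) = -3 (attained at k = 2)
  C[0][1] = min over k of (A[0][0] + B[0][1] = 0 + -3 = -3, A[0][1] + B[1][1] = 3 + 0 = 3, A[0][2] + B[2][1] = 0 + 2 = 2) = -3 (attained at k = 0)
  C[0][2] = min over k of (A[0][0] + B[0][2] = 0 + 10 = 10, A[0][1] + B[1][2] = 3 + -5 = -2, A[0][2] + B[2][2] = 0 + 3 = 3) = -2 (attained at k = 1)
  C[1][0] = min over k of (A[1][0] + B[0][0] = -3 + -2 = -5, A[1][1] + B[1][0] = 2 + 10 = 12, A[1][2] + B[2][0] = 10 + -3 = 7) = -5 (attained at k = 0)
  C[1][1] = min over k of (A[1][0] + B[0][1] = -3 + -3 = -6, A[1][1] + B[1][1] = 2 + 0 = 2, A[1][2] + B[2][1] = 10 + 2 = 12) = -6 (attained at k = 0)
  C[1][2] = min over k of (A[1][0] + B[0][2] = -3 + 10 = 7, A[1][1] + B[1][2] = 2 + -5 = -3, A[1][2] + B[2][2] = 10 + 3 = 13) = -3 (attained at k = 1)
  C[2][0] = min over k of (A[2][0] + B[0][0] = -3 + -2 = -5, A[2][1] + B[1][0] = 7 + 10 = 17, A[2][2] + B[2][0] = 1 + -3 = -2) = -5 (attained at k = 0)
  C[2][1] = min over k of (A[2][0] + B[0][1] = -3 + -3 = -6, A[2][1] + B[1][1] = 7 + 0 = 7, A[2][2] + B[2][1] = 1 + 2 = 3) = -6 (attained at k = 0)
  C[2][2] = min over k of (A[2][0] + B[0][2] = -3 + 10 = 7, A[2][1] + B[1][2] = 7 + -5 = 2, A[2][2] + B[2][2] = 1 + 3 = 4) = 2 (attained at k = 1)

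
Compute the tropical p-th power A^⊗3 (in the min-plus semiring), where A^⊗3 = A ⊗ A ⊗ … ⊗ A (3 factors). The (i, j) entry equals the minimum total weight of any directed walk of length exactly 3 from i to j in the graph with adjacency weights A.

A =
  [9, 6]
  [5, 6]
A^⊗3 =
  [17, 17]
  [16, 17]

Each entry (A^⊗3)_ij equals the minimum over all length-3 walks i = v_0 → v_1 → … → v_3 = j of Σ_t A[v_t][v_{t+1}]. For example, for (i, j) = (0, 1) we minimise over 4 possible intermediate vertex sequences; the minimum is 17, attained along the walk 0 → 1 → 0 → 1.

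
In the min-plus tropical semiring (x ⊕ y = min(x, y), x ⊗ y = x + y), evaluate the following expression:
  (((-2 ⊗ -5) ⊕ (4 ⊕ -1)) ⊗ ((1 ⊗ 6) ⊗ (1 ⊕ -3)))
(((-2 ⊗ -5) ⊕ (4 ⊕ -1)) ⊗ ((1 ⊗ 6) ⊗ (1 ⊕ -3))) = -3

Expand innermost to outermost. Recall ⊕ takes the minimum of its arguments and ⊗ takes their sum. Working out the expression (((-2 ⊗ -5) ⊕ (4 ⊕ -1)) ⊗ ((1 ⊗ 6) ⊗ (1 ⊕ -3))) gives -3.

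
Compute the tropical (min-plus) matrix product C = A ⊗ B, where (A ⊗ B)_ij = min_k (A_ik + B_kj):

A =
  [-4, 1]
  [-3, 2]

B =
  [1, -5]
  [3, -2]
A ⊗ B =
  [-3, -9]
  [-2, -8]

Apply the min-plus product entry-by-entry:
  C[0][0] = min over k of (A[0][0] + B[0][0] = -4 + 1 = -3, A[0][1] + B[1][0] = 1 + 3 = 4) = -3 (attained at k = 0)
  C[0][1] = min over k of (A[0][0] + B[0][1] = -4 + -5 = -9, A[0][1] + B[1][1] = 1 + -2 = -1) = -9 (attained at k = 0)
  C[1][0] = min over k of (A[1][0] + B[0][0] = -3 + 1 = -2, A[1][1] + B[1][0] = 2 + 3 = 5) = -2 (attained at k = 0)
  C[1][1] = min over k of (A[1][0] + B[0][1] = -3 + -5 = -8, A[1][1] + B[1][1] = 2 + -2 = 0) = -8 (attained at k = 0)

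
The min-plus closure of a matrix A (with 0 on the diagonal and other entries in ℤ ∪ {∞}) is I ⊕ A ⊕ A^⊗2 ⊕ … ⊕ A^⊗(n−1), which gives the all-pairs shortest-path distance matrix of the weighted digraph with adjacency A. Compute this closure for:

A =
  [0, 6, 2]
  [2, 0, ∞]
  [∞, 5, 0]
Closure =
  [0, 6, 2]
  [2, 0, 4]
  [7, 5, 0]

This is the Floyd-Warshall all-pairs shortest-path computation. For each intermediate vertex k = 0, 1, …, 2, update dist[i][j] ← min(dist[i][j], dist[i][k] + dist[k][j]). The final matrix gives, for each (i, j), the minimum total weight of any directed path from i to j (possibly empty when i = j).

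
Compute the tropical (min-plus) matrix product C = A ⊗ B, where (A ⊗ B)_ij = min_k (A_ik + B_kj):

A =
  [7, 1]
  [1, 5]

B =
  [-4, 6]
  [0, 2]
A ⊗ B =
  [1, 3]
  [-3, 7]

Apply the min-plus product entry-by-entry:
  C[0][0] = min over k of (A[0][0] + B[0][0] = 7 + -4 = 3, A[0][1] + B[1][0] = 1 + 0 = 1) = 1 (attained at k = 1)
  C[0][1] = min over k of (A[0][0] + B[0][1] = 7 + 6 = 13, A[0][1] + B[1][1] = 1 + 2 = 3) = 3 (attained at k = 1)
  C[1][0] = min over k of (A[1][0] + B[0][0] = 1 + -4 = -3, A[1][1] + B[1][0] = 5 + 0 = 5) = -3 (attained at k = 0)
  C[1][1] = min over k of (A[1][0] + B[0][1] = 1 + 6 = 7, A[1][1] + B[1][1] = 5 + 2 = 7) = 7 (attained at k = 0)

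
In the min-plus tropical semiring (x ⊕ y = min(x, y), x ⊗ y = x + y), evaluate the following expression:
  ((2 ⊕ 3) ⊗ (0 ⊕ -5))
((2 ⊕ 3) ⊗ (0 ⊕ -5)) = -3

Expand innermost to outermost. Recall ⊕ takes the minimum of its arguments and ⊗ takes their sum. Working out the expression ((2 ⊕ 3) ⊗ (0 ⊕ -5)) gives -3.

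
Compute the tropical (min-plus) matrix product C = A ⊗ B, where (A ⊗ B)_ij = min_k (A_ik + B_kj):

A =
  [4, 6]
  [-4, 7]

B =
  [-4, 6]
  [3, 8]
A ⊗ B =
  [0, 10]
  [-8, 2]

Apply the min-plus product entry-by-entry:
  C[0][0] = min over k of (A[0][0] + B[0][0] = 4 + -4 = 0, A[0][1] + B[1][0] = 6 + 3 = 9) = 0 (attained at k = 0)
  C[0][1] = min over k of (A[0][0] + B[0][1] = 4 + 6 = 10, A[0][1] + B[1][1] = 6 + 8 = 14) = 10 (attained at k = 0)
  C[1][0] = min over k of (A[1][0] + B[0][0] = -4 + -4 = -8, A[1][1] + B[1][0] = 7 + 3 = 10) = -8 (attained at k = 0)
  C[1][1] = min over k of (A[1][0] + B[0][1] = -4 + 6 = 2, A[1][1] + B[1][1] = 7 + 8 = 15) = 2 (attained at k = 0)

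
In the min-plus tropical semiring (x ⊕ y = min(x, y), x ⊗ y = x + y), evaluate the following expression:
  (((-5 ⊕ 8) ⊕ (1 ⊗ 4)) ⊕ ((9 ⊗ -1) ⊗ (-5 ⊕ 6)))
(((-5 ⊕ 8) ⊕ (1 ⊗ 4)) ⊕ ((9 ⊗ -1) ⊗ (-5 ⊕ 6))) = -5

Expand innermost to outermost. Recall ⊕ takes the minimum of its arguments and ⊗ takes their sum. Working out the expression (((-5 ⊕ 8) ⊕ (1 ⊗ 4)) ⊕ ((9 ⊗ -1) ⊗ (-5 ⊕ 6))) gives -5.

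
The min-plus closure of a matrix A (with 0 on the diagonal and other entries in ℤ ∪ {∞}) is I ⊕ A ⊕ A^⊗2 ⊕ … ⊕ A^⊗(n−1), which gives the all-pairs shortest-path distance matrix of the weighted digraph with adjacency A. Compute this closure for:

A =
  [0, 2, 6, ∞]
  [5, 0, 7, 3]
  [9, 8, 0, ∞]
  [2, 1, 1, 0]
Closure =
  [0, 2, 6, 5]
  [5, 0, 4, 3]
  [9, 8, 0, 11]
  [2, 1, 1, 0]

This is the Floyd-Warshall all-pairs shortest-path computation. For each intermediate vertex k = 0, 1, …, 3, update dist[i][j] ← min(dist[i][j], dist[i][k] + dist[k][j]). The final matrix gives, for each (i, j), the minimum total weight of any directed path from i to j (possibly empty when i = j).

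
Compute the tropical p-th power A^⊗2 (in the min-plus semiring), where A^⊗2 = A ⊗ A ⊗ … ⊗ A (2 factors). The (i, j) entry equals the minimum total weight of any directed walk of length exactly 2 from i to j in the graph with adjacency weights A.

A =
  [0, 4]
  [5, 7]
A^⊗2 =
  [0, 4]
  [5, 9]

Each entry (A^⊗2)_ij equals the minimum over all length-2 walks i = v_0 → v_1 → … → v_2 = j of Σ_t A[v_t][v_{t+1}]. For example, for (i, j) = (0, 1) we minimise over 2 possible intermediate vertex sequences; the minimum is 4, attained along the walk 0 → 0 → 1.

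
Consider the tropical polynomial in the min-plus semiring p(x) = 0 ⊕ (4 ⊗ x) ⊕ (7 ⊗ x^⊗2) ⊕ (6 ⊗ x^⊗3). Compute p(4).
p(4) = 0

A tropical monomial a ⊗ x^⊗i evaluates to a + i · x. Evaluating each term at x = 4:
  Term 0 contributes 0 + 0 · 4 = 0
  Term 1 contributes 4 + 1 · 4 = 8
  Term 2 contributes 7 + 2 · 4 = 15
  Term 3 contributes 6 + 3 · 4 = 18
p(4) = ⊕ of these = min[0, 8, 15, 18] = 0.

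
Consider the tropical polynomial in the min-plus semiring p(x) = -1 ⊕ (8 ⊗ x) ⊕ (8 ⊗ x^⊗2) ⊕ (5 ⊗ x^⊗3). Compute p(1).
p(1) = -1

A tropical monomial a ⊗ x^⊗i evaluates to a + i · x. Evaluating each term at x = 1:
  Term 0 contributes -1 + 0 · 1 = -1
  Term 1 contributes 8 + 1 · 1 = 9
  Term 2 contributes 8 + 2 · 1 = 10
  Term 3 contributes 5 + 3 · 1 = 8
p(1) = ⊕ of these = min[-1, 9, 10, 8] = -1.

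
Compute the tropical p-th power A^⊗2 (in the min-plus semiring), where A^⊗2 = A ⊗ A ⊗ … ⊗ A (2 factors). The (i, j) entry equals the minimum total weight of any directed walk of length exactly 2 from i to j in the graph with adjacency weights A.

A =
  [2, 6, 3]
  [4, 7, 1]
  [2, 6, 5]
A^⊗2 =
  [4, 8, 5]
  [3, 7, 6]
  [4, 8, 5]

Each entry (A^⊗2)_ij equals the minimum over all length-2 walks i = v_0 → v_1 → … → v_2 = j of Σ_t A[v_t][v_{t+1}]. For example, for (i, j) = (0, 2) we minimise over 3 possible intermediate vertex sequences; the minimum is 5, attained along the walk 0 → 0 → 2.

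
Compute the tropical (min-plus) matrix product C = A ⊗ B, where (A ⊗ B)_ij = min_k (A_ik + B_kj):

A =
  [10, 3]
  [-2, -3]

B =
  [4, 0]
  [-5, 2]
A ⊗ B =
  [-2, 5]
  [-8, -2]

Apply the min-plus product entry-by-entry:
  C[0][0] = min over k of (A[0][0] + B[0][0] = 10 + 4 = 14, A[0][1] + B[1][0] = 3 + -5 = -2) = -2 (attained at k = 1)
  C[0][1] = min over k of (A[0][0] + B[0][1] = 10 + 0 = 10, A[0][1] + B[1][1] = 3 + 2 = 5) = 5 (attained at k = 1)
  C[1][0] = min over k of (A[1][0] + B[0][0] = -2 + 4 = 2, A[1][1] + B[1][0] = -3 + -5 = -8) = -8 (attained at k = 1)
  C[1][1] = min over k of (A[1][0] + B[0][1] = -2 + 0 = -2, A[1][1] + B[1][1] = -3 + 2 = -1) = -2 (attained at k = 0)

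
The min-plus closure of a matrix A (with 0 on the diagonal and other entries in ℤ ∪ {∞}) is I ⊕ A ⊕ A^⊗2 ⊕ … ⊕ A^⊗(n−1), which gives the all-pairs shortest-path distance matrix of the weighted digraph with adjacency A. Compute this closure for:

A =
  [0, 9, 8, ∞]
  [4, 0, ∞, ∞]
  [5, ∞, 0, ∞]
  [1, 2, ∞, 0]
Closure =
  [0, 9, 8, ∞]
  [4, 0, 12, ∞]
  [5, 14, 0, ∞]
  [1, 2, 9, 0]

This is the Floyd-Warshall all-pairs shortest-path computation. For each intermediate vertex k = 0, 1, …, 3, update dist[i][j] ← min(dist[i][j], dist[i][k] + dist[k][j]). The final matrix gives, for each (i, j), the minimum total weight of any directed path from i to j (possibly empty when i = j).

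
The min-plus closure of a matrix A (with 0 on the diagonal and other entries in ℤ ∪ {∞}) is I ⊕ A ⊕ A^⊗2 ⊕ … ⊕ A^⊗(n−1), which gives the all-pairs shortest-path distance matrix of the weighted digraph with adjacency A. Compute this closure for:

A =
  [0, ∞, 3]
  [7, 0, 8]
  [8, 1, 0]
Closure =
  [0, 4, 3]
  [7, 0, 8]
  [8, 1, 0]

This is the Floyd-Warshall all-pairs shortest-path computation. For each intermediate vertex k = 0, 1, …, 2, update dist[i][j] ← min(dist[i][j], dist[i][k] + dist[k][j]). The final matrix gives, for each (i, j), the minimum total weight of any directed path from i to j (possibly empty when i = j).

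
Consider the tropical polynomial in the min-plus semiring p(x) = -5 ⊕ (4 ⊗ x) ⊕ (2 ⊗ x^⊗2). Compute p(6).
p(6) = -5

A tropical monomial a ⊗ x^⊗i evaluates to a + i · x. Evaluating each term at x = 6:
  Term 0 contributes -5 + 0 · 6 = -5
  Term 1 contributes 4 + 1 · 6 = 10
  Term 2 contributes 2 + 2 · 6 = 14
p(6) = ⊕ of these = min[-5, 10, 14] = -5.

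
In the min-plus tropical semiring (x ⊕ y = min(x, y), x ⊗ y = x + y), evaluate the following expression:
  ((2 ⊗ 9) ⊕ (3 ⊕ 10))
((2 ⊗ 9) ⊕ (3 ⊕ 10)) = 3

Expand innermost to outermost. Recall ⊕ takes the minimum of its arguments and ⊗ takes their sum. Working out the expression ((2 ⊗ 9) ⊕ (3 ⊕ 10)) gives 3.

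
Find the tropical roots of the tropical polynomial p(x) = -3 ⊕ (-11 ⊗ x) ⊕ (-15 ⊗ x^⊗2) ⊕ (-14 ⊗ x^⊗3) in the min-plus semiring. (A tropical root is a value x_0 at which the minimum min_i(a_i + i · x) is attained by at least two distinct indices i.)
Roots: {-1, 4, 8}

Each tropical root is a break point of the lower envelope of the lines y = a_i + i · x (there are 4 lines, with slopes 0, 1, ..., 3). Only the lines that attain the minimum somewhere contribute to roots; other lines are dominated. Here the surviving (envelope) indices are i = 3, i = 2, i = 1, i = 0.
Intersections between consecutive envelope lines give the roots: for adjacent envelope indices i < j the intersection is x = (a_i − a_j) / (j − i). Reading off the sorted break points: {-1, 4, 8}.
Verification: at each break x_0, at least two indices attain the minimum of min_i(a_i + i · x_0).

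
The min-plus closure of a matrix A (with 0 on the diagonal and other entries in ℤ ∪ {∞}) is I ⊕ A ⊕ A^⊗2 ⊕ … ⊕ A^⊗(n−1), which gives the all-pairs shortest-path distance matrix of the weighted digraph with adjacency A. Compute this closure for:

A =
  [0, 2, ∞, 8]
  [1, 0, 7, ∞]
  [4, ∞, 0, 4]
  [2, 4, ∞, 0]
Closure =
  [0, 2, 9, 8]
  [1, 0, 7, 9]
  [4, 6, 0, 4]
  [2, 4, 11, 0]

This is the Floyd-Warshall all-pairs shortest-path computation. For each intermediate vertex k = 0, 1, …, 3, update dist[i][j] ← min(dist[i][j], dist[i][k] + dist[k][j]). The final matrix gives, for each (i, j), the minimum total weight of any directed path from i to j (possibly empty when i = j).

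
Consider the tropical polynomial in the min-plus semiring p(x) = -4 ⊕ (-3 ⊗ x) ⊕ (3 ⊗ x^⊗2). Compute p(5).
p(5) = -4

A tropical monomial a ⊗ x^⊗i evaluates to a + i · x. Evaluating each term at x = 5:
  Term 0 contributes -4 + 0 · 5 = -4
  Term 1 contributes -3 + 1 · 5 = 2
  Term 2 contributes 3 + 2 · 5 = 13
p(5) = ⊕ of these = min[-4, 2, 13] = -4.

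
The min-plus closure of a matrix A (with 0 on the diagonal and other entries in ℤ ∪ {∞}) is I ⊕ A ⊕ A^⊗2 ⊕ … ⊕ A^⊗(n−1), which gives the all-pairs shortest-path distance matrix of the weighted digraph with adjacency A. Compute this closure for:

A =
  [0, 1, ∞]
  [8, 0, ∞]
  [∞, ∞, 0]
Closure =
  [0, 1, ∞]
  [8, 0, ∞]
  [∞, ∞, 0]

This is the Floyd-Warshall all-pairs shortest-path computation. For each intermediate vertex k = 0, 1, …, 2, update dist[i][j] ← min(dist[i][j], dist[i][k] + dist[k][j]). The final matrix gives, for each (i, j), the minimum total weight of any directed path from i to j (possibly empty when i = j).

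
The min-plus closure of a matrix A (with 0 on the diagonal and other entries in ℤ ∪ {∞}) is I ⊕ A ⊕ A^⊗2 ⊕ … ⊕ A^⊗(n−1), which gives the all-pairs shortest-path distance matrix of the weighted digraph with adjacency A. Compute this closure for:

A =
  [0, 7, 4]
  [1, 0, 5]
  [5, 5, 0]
Closure =
  [0, 7, 4]
  [1, 0, 5]
  [5, 5, 0]

This is the Floyd-Warshall all-pairs shortest-path computation. For each intermediate vertex k = 0, 1, …, 2, update dist[i][j] ← min(dist[i][j], dist[i][k] + dist[k][j]). The final matrix gives, for each (i, j), the minimum total weight of any directed path from i to j (possibly empty when i = j).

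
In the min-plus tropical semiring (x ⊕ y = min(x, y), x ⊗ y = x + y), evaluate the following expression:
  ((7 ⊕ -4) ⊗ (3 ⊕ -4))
((7 ⊕ -4) ⊗ (3 ⊕ -4)) = -8

Expand innermost to outermost. Recall ⊕ takes the minimum of its arguments and ⊗ takes their sum. Working out the expression ((7 ⊕ -4) ⊗ (3 ⊕ -4)) gives -8.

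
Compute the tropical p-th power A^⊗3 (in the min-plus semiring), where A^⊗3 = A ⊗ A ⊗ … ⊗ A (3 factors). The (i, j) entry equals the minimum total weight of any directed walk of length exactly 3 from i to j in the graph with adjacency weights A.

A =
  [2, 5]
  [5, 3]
A^⊗3 =
  [6, 9]
  [9, 9]

Each entry (A^⊗3)_ij equals the minimum over all length-3 walks i = v_0 → v_1 → … → v_3 = j of Σ_t A[v_t][v_{t+1}]. For example, for (i, j) = (0, 1) we minimise over 4 possible intermediate vertex sequences; the minimum is 9, attained along the walk 0 → 0 → 0 → 1.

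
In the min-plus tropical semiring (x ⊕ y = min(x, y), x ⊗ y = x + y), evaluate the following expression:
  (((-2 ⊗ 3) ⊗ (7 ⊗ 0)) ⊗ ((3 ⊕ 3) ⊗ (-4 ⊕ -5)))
(((-2 ⊗ 3) ⊗ (7 ⊗ 0)) ⊗ ((3 ⊕ 3) ⊗ (-4 ⊕ -5))) = 6

Expand innermost to outermost. Recall ⊕ takes the minimum of its arguments and ⊗ takes their sum. Working out the expression (((-2 ⊗ 3) ⊗ (7 ⊗ 0)) ⊗ ((3 ⊕ 3) ⊗ (-4 ⊕ -5))) gives 6.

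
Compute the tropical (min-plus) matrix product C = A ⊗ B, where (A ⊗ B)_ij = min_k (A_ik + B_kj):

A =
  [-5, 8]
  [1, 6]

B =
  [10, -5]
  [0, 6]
A ⊗ B =
  [5, -10]
  [6, -4]

Apply the min-plus product entry-by-entry:
  C[0][0] = min over k of (A[0][0] + B[0][0] = -5 + 10 = 5, A[0][1] + B[1][0] = 8 + 0 = 8) = 5 (attained at k = 0)
  C[0][1] = min over k of (A[0][0] + B[0][1] = -5 + -5 = -10, A[0][1] + B[1][1] = 8 + 6 = 14) = -10 (attained at k = 0)
  C[1][0] = min over k of (A[1][0] + B[0][0] = 1 + 10 = 11, A[1][1] + B[1][0] = 6 + 0 = 6) = 6 (attained at k = 1)
  C[1][1] = min over k of (A[1][0] + B[0][1] = 1 + -5 = -4, A[1][1] + B[1][1] = 6 + 6 = 12) = -4 (attained at k = 0)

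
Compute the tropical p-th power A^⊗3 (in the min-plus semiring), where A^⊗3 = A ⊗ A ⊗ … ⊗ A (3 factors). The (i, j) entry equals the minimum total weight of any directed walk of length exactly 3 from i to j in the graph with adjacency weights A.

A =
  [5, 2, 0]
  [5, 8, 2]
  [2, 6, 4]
A^⊗3 =
  [6, 4, 2]
  [7, 6, 4]
  [4, 8, 6]

Each entry (A^⊗3)_ij equals the minimum over all length-3 walks i = v_0 → v_1 → … → v_3 = j of Σ_t A[v_t][v_{t+1}]. For example, for (i, j) = (0, 2) we minimise over 9 possible intermediate vertex sequences; the minimum is 2, attained along the walk 0 → 2 → 0 → 2.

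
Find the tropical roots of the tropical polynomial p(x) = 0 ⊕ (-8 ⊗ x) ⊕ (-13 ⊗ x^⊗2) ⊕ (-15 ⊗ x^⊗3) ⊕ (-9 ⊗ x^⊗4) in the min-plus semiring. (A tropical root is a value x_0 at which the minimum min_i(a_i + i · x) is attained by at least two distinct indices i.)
Roots: {-6, 2, 5, 8}

Each tropical root is a break point of the lower envelope of the lines y = a_i + i · x (there are 5 lines, with slopes 0, 1, ..., 4). Only the lines that attain the minimum somewhere contribute to roots; other lines are dominated. Here the surviving (envelope) indices are i = 4, i = 3, i = 2, i = 1, i = 0.
Intersections between consecutive envelope lines give the roots: for adjacent envelope indices i < j the intersection is x = (a_i − a_j) / (j − i). Reading off the sorted break points: {-6, 2, 5, 8}.
Verification: at each break x_0, at least two indices attain the minimum of min_i(a_i + i · x_0).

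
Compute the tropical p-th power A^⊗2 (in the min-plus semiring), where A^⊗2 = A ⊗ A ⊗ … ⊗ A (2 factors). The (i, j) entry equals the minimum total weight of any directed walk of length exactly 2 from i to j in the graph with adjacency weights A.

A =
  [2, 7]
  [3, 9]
A^⊗2 =
  [4, 9]
  [5, 10]

Each entry (A^⊗2)_ij equals the minimum over all length-2 walks i = v_0 → v_1 → … → v_2 = j of Σ_t A[v_t][v_{t+1}]. For example, for (i, j) = (0, 1) we minimise over 2 possible intermediate vertex sequences; the minimum is 9, attained along the walk 0 → 0 → 1.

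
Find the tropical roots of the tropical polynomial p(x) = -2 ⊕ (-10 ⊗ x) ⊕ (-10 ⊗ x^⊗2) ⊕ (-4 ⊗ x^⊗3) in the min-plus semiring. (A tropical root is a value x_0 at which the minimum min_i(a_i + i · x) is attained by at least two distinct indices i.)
Roots: {-6, 0, 8}

Each tropical root is a break point of the lower envelope of the lines y = a_i + i · x (there are 4 lines, with slopes 0, 1, ..., 3). Only the lines that attain the minimum somewhere contribute to roots; other lines are dominated. Here the surviving (envelope) indices are i = 3, i = 2, i = 1, i = 0.
Intersections between consecutive envelope lines give the roots: for adjacent envelope indices i < j the intersection is x = (a_i − a_j) / (j − i). Reading off the sorted break points: {-6, 0, 8}.
Verification: at each break x_0, at least two indices attain the minimum of min_i(a_i + i · x_0).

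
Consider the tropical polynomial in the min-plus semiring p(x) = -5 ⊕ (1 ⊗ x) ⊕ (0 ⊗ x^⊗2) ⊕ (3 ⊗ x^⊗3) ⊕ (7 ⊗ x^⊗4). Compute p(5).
p(5) = -5

A tropical monomial a ⊗ x^⊗i evaluates to a + i · x. Evaluating each term at x = 5:
  Term 0 contributes -5 + 0 · 5 = -5
  Term 1 contributes 1 + 1 · 5 = 6
  Term 2 contributes 0 + 2 · 5 = 10
  Term 3 contributes 3 + 3 · 5 = 18
  Term 4 contributes 7 + 4 · 5 = 27
p(5) = ⊕ of these = min[-5, 6, 10, 18, 27] = -5.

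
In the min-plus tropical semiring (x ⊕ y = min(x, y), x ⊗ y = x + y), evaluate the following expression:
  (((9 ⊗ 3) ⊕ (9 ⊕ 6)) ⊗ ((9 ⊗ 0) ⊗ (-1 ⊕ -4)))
(((9 ⊗ 3) ⊕ (9 ⊕ 6)) ⊗ ((9 ⊗ 0) ⊗ (-1 ⊕ -4))) = 11

Expand innermost to outermost. Recall ⊕ takes the minimum of its arguments and ⊗ takes their sum. Working out the expression (((9 ⊗ 3) ⊕ (9 ⊕ 6)) ⊗ ((9 ⊗ 0) ⊗ (-1 ⊕ -4))) gives 11.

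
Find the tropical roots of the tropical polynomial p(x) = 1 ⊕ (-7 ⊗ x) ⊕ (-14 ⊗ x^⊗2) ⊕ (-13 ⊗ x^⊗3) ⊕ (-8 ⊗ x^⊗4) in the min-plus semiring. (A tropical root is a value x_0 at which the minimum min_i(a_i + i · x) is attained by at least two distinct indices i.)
Roots: {-5, -1, 7, 8}

Each tropical root is a break point of the lower envelope of the lines y = a_i + i · x (there are 5 lines, with slopes 0, 1, ..., 4). Only the lines that attain the minimum somewhere contribute to roots; other lines are dominated. Here the surviving (envelope) indices are i = 4, i = 3, i = 2, i = 1, i = 0.
Intersections between consecutive envelope lines give the roots: for adjacent envelope indices i < j the intersection is x = (a_i − a_j) / (j − i). Reading off the sorted break points: {-5, -1, 7, 8}.
Verification: at each break x_0, at least two indices attain the minimum of min_i(a_i + i · x_0).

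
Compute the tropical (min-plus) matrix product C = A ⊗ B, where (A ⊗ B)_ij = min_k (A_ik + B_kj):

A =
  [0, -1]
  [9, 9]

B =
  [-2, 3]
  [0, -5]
A ⊗ B =
  [-2, -6]
  [7, 4]

Apply the min-plus product entry-by-entry:
  C[0][0] = min over k of (A[0][0] + B[0][0] = 0 + -2 = -2, A[0][1] + B[1][0] = -1 + 0 = -1) = -2 (attained at k = 0)
  C[0][1] = min over k of (A[0][0] + B[0][1] = 0 + 3 = 3, A[0][1] + B[1][1] = -1 + -5 = -6) = -6 (attained at k = 1)
  C[1][0] = min over k of (A[1][0] + B[0][0] = 9 + -2 = 7, A[1][1] + B[1][0] = 9 + 0 = 9) = 7 (attained at k = 0)
  C[1][1] = min over k of (A[1][0] + B[0][1] = 9 + 3 = 12, A[1][1] + B[1][1] = 9 + -5 = 4) = 4 (attained at k = 1)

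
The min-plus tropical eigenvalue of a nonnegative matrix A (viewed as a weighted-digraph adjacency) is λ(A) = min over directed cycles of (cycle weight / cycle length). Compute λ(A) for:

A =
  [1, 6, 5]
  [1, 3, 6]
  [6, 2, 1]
λ(A) = 1

Enumerate directed cycles and compute their means (weight / length). Sample:
  cycle 0 → 0: weight = 1, length = 1, mean = 1/1 ≈ 1.000
  cycle 1 → 1: weight = 3, length = 1, mean = 3/1 ≈ 3.000
  cycle 2 → 2: weight = 1, length = 1, mean = 1/1 ≈ 1.000
  cycle 0 → 1 → 0: weight = 7, length = 2, mean = 7/2 ≈ 3.500
  cycle 0 → 2 → 0: weight = 11, length = 2, mean = 11/2 ≈ 5.500
  cycle 1 → 0 → 1: weight = 7, length = 2, mean = 7/2 ≈ 3.500
Minimum mean = 1.000, attained e.g. along the cycle 0 → 0 with weight 1 and length 1. So λ(A) = 1/1 = 1.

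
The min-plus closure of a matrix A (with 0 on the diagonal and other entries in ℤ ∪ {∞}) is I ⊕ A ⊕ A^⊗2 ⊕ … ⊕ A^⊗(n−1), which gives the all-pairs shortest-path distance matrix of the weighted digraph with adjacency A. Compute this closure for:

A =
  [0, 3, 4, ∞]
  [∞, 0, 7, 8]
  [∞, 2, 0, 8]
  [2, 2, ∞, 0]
Closure =
  [0, 3, 4, 11]
  [10, 0, 7, 8]
  [10, 2, 0, 8]
  [2, 2, 6, 0]

This is the Floyd-Warshall all-pairs shortest-path computation. For each intermediate vertex k = 0, 1, …, 3, update dist[i][j] ← min(dist[i][j], dist[i][k] + dist[k][j]). The final matrix gives, for each (i, j), the minimum total weight of any directed path from i to j (possibly empty when i = j).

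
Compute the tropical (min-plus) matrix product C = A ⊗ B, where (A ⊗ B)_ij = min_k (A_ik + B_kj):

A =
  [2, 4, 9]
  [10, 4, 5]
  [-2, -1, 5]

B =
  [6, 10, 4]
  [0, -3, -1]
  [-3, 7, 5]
A ⊗ B =
  [4, 1, 3]
  [2, 1, 3]
  [-1, -4, -2]

Apply the min-plus product entry-by-entry:
  C[0][0] = min over k of (A[0][0] + B[0][0] = 2 + 6 = 8, A[0][1] + B[1][0] = 4 + 0 = 4, A[0][2] + B[2][0] = 9 + -3 = 6) = 4 (attained at k = 1)
  C[0][1] = min over k of (A[0][0] + B[0][1] = 2 + 10 = 12, A[0][1] + B[1][1] = 4 + -3 = 1, A[0][2] + B[2][1] = 9 + 7 = 16) = 1 (attained at k = 1)
  C[0][2] = min over k of (A[0][0] + B[0][2] = 2 + 4 = 6, A[0][1] + B[1][2] = 4 + -1 = 3, A[0][2] + B[2][2] = 9 + 5 = 14) = 3 (attained at k = 1)
  C[1][0] = min over k of (A[1][0] + B[0][0] = 10 + 6 = 16, A[1][1] + B[1][0] = 4 + 0 = 4, A[1][2] + B[2][0] = 5 + -3 = 2) = 2 (attained at k = 2)
  C[1][1] = min over k of (A[1][0] + B[0][1] = 10 + 10 = 20, A[1][1] + B[1][1] = 4 + -3 = 1, A[1][2] + B[2][1] = 5 + 7 = 12) = 1 (attained at k = 1)
  C[1][2] = min over k of (A[1][0] + B[0][2] = 10 + 4 = 14, A[1][1] + B[1][2] = 4 + -1 = 3, A[1][2] + B[2][2] = 5 + 5 = 10) = 3 (attained at k = 1)
  C[2][0] = min over k of (A[2][0] + B[0][0] = -2 + 6 = 4, A[2][1] + B[1][0] = -1 + 0 = -1, A[2][2] + B[2][0] = 5 + -3 = 2) = -1 (attained at k = 1)
  C[2][1] = min over k of (A[2][0] + B[0][1] = -2 + 10 = 8, A[2][1] + B[1][1] = -1 + -3 = -4, A[2][2] + B[2][1] = 5 + 7 = 12) = -4 (attained at k = 1)
  C[2][2] = min over k of (A[2][0] + B[0][2] = -2 + 4 = 2, A[2][1] + B[1][2] = -1 + -1 = -2, A[2][2] + B[2][2] = 5 + 5 = 10) = -2 (attained at k = 1)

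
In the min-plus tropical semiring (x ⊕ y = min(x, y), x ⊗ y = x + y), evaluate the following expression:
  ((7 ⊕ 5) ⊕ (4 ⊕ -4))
((7 ⊕ 5) ⊕ (4 ⊕ -4)) = -4

Expand innermost to outermost. Recall ⊕ takes the minimum of its arguments and ⊗ takes their sum. Working out the expression ((7 ⊕ 5) ⊕ (4 ⊕ -4)) gives -4.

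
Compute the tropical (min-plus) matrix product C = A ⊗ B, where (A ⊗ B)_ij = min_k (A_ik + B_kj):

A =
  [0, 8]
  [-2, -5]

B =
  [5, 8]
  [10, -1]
A ⊗ B =
  [5, 7]
  [3, -6]

Apply the min-plus product entry-by-entry:
  C[0][0] = min over k of (A[0][0] + B[0][0] = 0 + 5 = 5, A[0][1] + B[1][0] = 8 + 10 = 18) = 5 (attained at k = 0)
  C[0][1] = min over k of (A[0][0] + B[0][1] = 0 + 8 = 8, A[0][1] + B[1][1] = 8 + -1 = 7) = 7 (attained at k = 1)
  C[1][0] = min over k of (A[1][0] + B[0][0] = -2 + 5 = 3, A[1][1] + B[1][0] = -5 + 10 = 5) = 3 (attained at k = 0)
  C[1][1] = min over k of (A[1][0] + B[0][1] = -2 + 8 = 6, A[1][1] + B[1][1] = -5 + -1 = -6) = -6 (attained at k = 1)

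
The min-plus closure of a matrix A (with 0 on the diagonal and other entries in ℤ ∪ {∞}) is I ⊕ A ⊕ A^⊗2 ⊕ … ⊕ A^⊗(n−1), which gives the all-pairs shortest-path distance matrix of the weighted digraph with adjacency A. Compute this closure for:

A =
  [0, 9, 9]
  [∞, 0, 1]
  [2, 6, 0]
Closure =
  [0, 9, 9]
  [3, 0, 1]
  [2, 6, 0]

This is the Floyd-Warshall all-pairs shortest-path computation. For each intermediate vertex k = 0, 1, …, 2, update dist[i][j] ← min(dist[i][j], dist[i][k] + dist[k][j]). The final matrix gives, for each (i, j), the minimum total weight of any directed path from i to j (possibly empty when i = j).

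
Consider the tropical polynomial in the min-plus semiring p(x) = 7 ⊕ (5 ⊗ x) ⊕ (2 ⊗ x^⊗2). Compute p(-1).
p(-1) = 0

A tropical monomial a ⊗ x^⊗i evaluates to a + i · x. Evaluating each term at x = -1:
  Term 0 contributes 7 + 0 · -1 = 7
  Term 1 contributes 5 + 1 · -1 = 4
  Term 2 contributes 2 + 2 · -1 = 0
p(-1) = ⊕ of these = min[7, 4, 0] = 0.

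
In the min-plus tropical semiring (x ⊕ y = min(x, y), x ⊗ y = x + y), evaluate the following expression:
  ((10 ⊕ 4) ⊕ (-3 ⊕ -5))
((10 ⊕ 4) ⊕ (-3 ⊕ -5)) = -5

Expand innermost to outermost. Recall ⊕ takes the minimum of its arguments and ⊗ takes their sum. Working out the expression ((10 ⊕ 4) ⊕ (-3 ⊕ -5)) gives -5.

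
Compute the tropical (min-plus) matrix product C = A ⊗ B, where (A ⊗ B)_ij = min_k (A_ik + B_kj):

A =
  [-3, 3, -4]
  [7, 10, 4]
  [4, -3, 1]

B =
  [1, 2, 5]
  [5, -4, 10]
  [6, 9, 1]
A ⊗ B =
  [-2, -1, -3]
  [8, 6, 5]
  [2, -7, 2]

Apply the min-plus product entry-by-entry:
  C[0][0] = min over k of (A[0][0] + B[0][0] = -3 + 1 = -2, A[0][1] + B[1][0] = 3 + 5 = 8, A[0][2] + B[2][0] = -4 + 6 = 2) = -2 (attained at k = 0)
  C[0][1] = min over k of (A[0][0] + B[0][1] = -3 + 2 = -1, A[0][1] + B[1][1] = 3 + -4 = -1, A[0][2] + B[2][1] = -4 + 9 = 5) = -1 (attained at k = 0)
  C[0][2] = min over k of (A[0][0] + B[0][2] = -3 + 5 = 2, A[0][1] + B[1][2] = 3 + 10 = 13, A[0][2] + B[2][2] = -4 + 1 = -3) = -3 (attained at k = 2)
  C[1][0] = min over k of (A[1][0] + B[0][0] = 7 + 1 = 8, A[1][1] + B[1][0] = 10 + 5 = 15, A[1][2] + B[2][0] = 4 + 6 = 10) = 8 (attained at k = 0)
  C[1][1] = min over k of (A[1][0] + B[0][1] = 7 + 2 = 9, A[1][1] + B[1][1] = 10 + -4 = 6, A[1][2] + B[2][1] = 4 + 9 = 13) = 6 (attained at k = 1)
  C[1][2] = min over k of (A[1][0] + B[0][2] = 7 + 5 = 12, A[1][1] + B[1][2] = 10 + 10 = 20, A[1][2] + B[2][2] = 4 + 1 = 5) = 5 (attained at k = 2)
  C[2][0] = min over k of (A[2][0] + B[0][0] = 4 + 1 = 5, A[2][1] + B[1][0] = -3 + 5 = 2, A[2][2] + B[2][0] = 1 + 6 = 7) = 2 (attained at k = 1)
  C[2][1] = min over k of (A[2][0] + B[0][1] = 4 + 2 = 6, A[2][1] + B[1][1] = -3 + -4 = -7, A[2][2] + B[2][1] = 1 + 9 = 10) = -7 (attained at k = 1)
  C[2][2] = min over k of (A[2][0] + B[0][2] = 4 + 5 = 9, A[2][1] + B[1][2] = -3 + 10 = 7, A[2][2] + B[2][2] = 1 + 1 = 2) = 2 (attained at k = 2)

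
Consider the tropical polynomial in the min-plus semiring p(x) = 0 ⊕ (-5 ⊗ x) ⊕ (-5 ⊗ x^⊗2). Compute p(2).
p(2) = -3

A tropical monomial a ⊗ x^⊗i evaluates to a + i · x. Evaluating each term at x = 2:
  Term 0 contributes 0 + 0 · 2 = 0
  Term 1 contributes -5 + 1 · 2 = -3
  Term 2 contributes -5 + 2 · 2 = -1
p(2) = ⊕ of these = min[0, -3, -1] = -3.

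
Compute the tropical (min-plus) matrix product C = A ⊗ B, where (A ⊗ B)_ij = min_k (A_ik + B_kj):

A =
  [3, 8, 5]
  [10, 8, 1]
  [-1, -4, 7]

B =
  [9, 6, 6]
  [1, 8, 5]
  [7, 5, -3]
A ⊗ B =
  [9, 9, 2]
  [8, 6, -2]
  [-3, 4, 1]

Apply the min-plus product entry-by-entry:
  C[0][0] = min over k of (A[0][0] + B[0][0] = 3 + 9 = 12, A[0][1] + B[1][0] = 8 + 1 = 9, A[0][2] + B[2][0] = 5 + 7 = 12) = 9 (attained at k = 1)
  C[0][1] = min over k of (A[0][0] + B[0][1] = 3 + 6 = 9, A[0][1] + B[1][1] = 8 + 8 = 16, A[0][2] + B[2][1] = 5 + 5 = 10) = 9 (attained at k = 0)
  C[0][2] = min over k of (A[0][0] + B[0][2] = 3 + 6 = 9, A[0][1] + B[1][2] = 8 + 5 = 13, A[0][2] + B[2][2] = 5 + -3 = 2) = 2 (attained at k = 2)
  C[1][0] = min over k of (A[1][0] + B[0][0] = 10 + 9 = 19, A[1][1] + B[1][0] = 8 + 1 = 9, A[1][2] + B[2][0] = 1 + 7 = 8) = 8 (attained at k = 2)
  C[1][1] = min over k of (A[1][0] + B[0][1] = 10 + 6 = 16, A[1][1] + B[1][1] = 8 + 8 = 16, A[1][2] + B[2][1] = 1 + 5 = 6) = 6 (attained at k = 2)
  C[1][2] = min over k of (A[1][0] + B[0][2] = 10 + 6 = 16, A[1][1] + B[1][2] = 8 + 5 = 13, A[1][2] + B[2][2] = 1 + -3 = -2) = -2 (attained at k = 2)
  C[2][0] = min over k of (A[2][0] + B[0][0] = -1 + 9 = 8, A[2][1] + B[1][0] = -4 + 1 = -3, A[2][2] + B[2][0] = 7 + 7 = 14) = -3 (attained at k = 1)
  C[2][1] = min over k of (A[2][0] + B[0][1] = -1 + 6 = 5, A[2][1] + B[1][1] = -4 + 8 = 4, A[2][2] + B[2][1] = 7 + 5 = 12) = 4 (attained at k = 1)
  C[2][2] = min over k of (A[2][0] + B[0][2] = -1 + 6 = 5, A[2][1] + B[1][2] = -4 + 5 = 1, A[2][2] + B[2][2] = 7 + -3 = 4) = 1 (attained at k = 1)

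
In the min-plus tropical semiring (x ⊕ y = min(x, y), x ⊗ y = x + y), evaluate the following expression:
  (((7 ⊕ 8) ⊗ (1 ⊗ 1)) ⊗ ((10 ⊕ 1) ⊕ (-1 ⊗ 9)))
(((7 ⊕ 8) ⊗ (1 ⊗ 1)) ⊗ ((10 ⊕ 1) ⊕ (-1 ⊗ 9))) = 10

Expand innermost to outermost. Recall ⊕ takes the minimum of its arguments and ⊗ takes their sum. Working out the expression (((7 ⊕ 8) ⊗ (1 ⊗ 1)) ⊗ ((10 ⊕ 1) ⊕ (-1 ⊗ 9))) gives 10.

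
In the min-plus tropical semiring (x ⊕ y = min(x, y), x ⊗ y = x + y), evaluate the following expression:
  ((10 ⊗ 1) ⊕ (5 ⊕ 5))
((10 ⊗ 1) ⊕ (5 ⊕ 5)) = 5

Expand innermost to outermost. Recall ⊕ takes the minimum of its arguments and ⊗ takes their sum. Working out the expression ((10 ⊗ 1) ⊕ (5 ⊕ 5)) gives 5.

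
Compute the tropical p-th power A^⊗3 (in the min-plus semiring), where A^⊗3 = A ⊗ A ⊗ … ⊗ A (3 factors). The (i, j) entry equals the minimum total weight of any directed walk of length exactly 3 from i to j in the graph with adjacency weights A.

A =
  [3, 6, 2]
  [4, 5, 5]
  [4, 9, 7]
A^⊗3 =
  [9, 12, 8]
  [10, 13, 9]
  [10, 13, 9]

Each entry (A^⊗3)_ij equals the minimum over all length-3 walks i = v_0 → v_1 → … → v_3 = j of Σ_t A[v_t][v_{t+1}]. For example, for (i, j) = (0, 2) we minimise over 9 possible intermediate vertex sequences; the minimum is 8, attained along the walk 0 → 0 → 0 → 2.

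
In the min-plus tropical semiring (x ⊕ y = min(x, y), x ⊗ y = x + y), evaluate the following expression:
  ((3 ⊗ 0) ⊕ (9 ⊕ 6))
((3 ⊗ 0) ⊕ (9 ⊕ 6)) = 3

Expand innermost to outermost. Recall ⊕ takes the minimum of its arguments and ⊗ takes their sum. Working out the expression ((3 ⊗ 0) ⊕ (9 ⊕ 6)) gives 3.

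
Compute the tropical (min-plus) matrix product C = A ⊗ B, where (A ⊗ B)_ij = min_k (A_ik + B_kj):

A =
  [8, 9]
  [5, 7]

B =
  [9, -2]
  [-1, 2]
A ⊗ B =
  [8, 6]
  [6, 3]

Apply the min-plus product entry-by-entry:
  C[0][0] = min over k of (A[0][0] + B[0][0] = 8 + 9 = 17, A[0][1] + B[1][0] = 9 + -1 = 8) = 8 (attained at k = 1)
  C[0][1] = min over k of (A[0][0] + B[0][1] = 8 + -2 = 6, A[0][1] + B[1][1] = 9 + 2 = 11) = 6 (attained at k = 0)
  C[1][0] = min over k of (A[1][0] + B[0][0] = 5 + 9 = 14, A[1][1] + B[1][0] = 7 + -1 = 6) = 6 (attained at k = 1)
  C[1][1] = min over k of (A[1][0] + B[0][1] = 5 + -2 = 3, A[1][1] + B[1][1] = 7 + 2 = 9) = 3 (attained at k = 0)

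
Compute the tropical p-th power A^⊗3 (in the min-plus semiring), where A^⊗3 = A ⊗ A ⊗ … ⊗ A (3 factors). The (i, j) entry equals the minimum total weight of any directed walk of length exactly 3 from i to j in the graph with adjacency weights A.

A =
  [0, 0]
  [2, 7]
A^⊗3 =
  [0, 0]
  [2, 2]

Each entry (A^⊗3)_ij equals the minimum over all length-3 walks i = v_0 → v_1 → … → v_3 = j of Σ_t A[v_t][v_{t+1}]. For example, for (i, j) = (0, 1) we minimise over 4 possible intermediate vertex sequences; the minimum is 0, attained along the walk 0 → 0 → 0 → 1.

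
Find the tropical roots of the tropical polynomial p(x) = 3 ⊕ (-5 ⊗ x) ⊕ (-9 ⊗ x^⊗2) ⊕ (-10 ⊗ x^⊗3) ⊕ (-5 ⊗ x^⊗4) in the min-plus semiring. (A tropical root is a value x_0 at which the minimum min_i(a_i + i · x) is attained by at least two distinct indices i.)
Roots: {-5, 1, 4, 8}

Each tropical root is a break point of the lower envelope of the lines y = a_i + i · x (there are 5 lines, with slopes 0, 1, ..., 4). Only the lines that attain the minimum somewhere contribute to roots; other lines are dominated. Here the surviving (envelope) indices are i = 4, i = 3, i = 2, i = 1, i = 0.
Intersections between consecutive envelope lines give the roots: for adjacent envelope indices i < j the intersection is x = (a_i − a_j) / (j − i). Reading off the sorted break points: {-5, 1, 4, 8}.
Verification: at each break x_0, at least two indices attain the minimum of min_i(a_i + i · x_0).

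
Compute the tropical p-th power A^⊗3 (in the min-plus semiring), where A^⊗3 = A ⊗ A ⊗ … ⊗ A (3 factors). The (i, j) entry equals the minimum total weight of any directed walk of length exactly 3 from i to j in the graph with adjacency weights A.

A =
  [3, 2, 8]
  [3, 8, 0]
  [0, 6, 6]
A^⊗3 =
  [2, 7, 5]
  [3, 2, 5]
  [5, 5, 2]

Each entry (A^⊗3)_ij equals the minimum over all length-3 walks i = v_0 → v_1 → … → v_3 = j of Σ_t A[v_t][v_{t+1}]. For example, for (i, j) = (0, 2) we minimise over 9 possible intermediate vertex sequences; the minimum is 5, attained along the walk 0 → 0 → 1 → 2.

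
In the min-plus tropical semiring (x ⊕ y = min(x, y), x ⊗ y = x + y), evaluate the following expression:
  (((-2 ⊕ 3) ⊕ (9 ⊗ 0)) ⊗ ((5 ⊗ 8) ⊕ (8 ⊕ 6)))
(((-2 ⊕ 3) ⊕ (9 ⊗ 0)) ⊗ ((5 ⊗ 8) ⊕ (8 ⊕ 6))) = 4

Expand innermost to outermost. Recall ⊕ takes the minimum of its arguments and ⊗ takes their sum. Working out the expression (((-2 ⊕ 3) ⊕ (9 ⊗ 0)) ⊗ ((5 ⊗ 8) ⊕ (8 ⊕ 6))) gives 4.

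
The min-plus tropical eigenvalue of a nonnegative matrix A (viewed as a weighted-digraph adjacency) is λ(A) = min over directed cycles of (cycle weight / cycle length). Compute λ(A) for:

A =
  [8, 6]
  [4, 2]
λ(A) = 2

Enumerate directed cycles and compute their means (weight / length). Sample:
  cycle 0 → 0: weight = 8, length = 1, mean = 8/1 ≈ 8.000
  cycle 1 → 1: weight = 2, length = 1, mean = 2/1 ≈ 2.000
  cycle 0 → 1 → 0: weight = 10, length = 2, mean = 10/2 ≈ 5.000
  cycle 1 → 0 → 1: weight = 10, length = 2, mean = 10/2 ≈ 5.000
Minimum mean = 2.000, attained e.g. along the cycle 1 → 1 with weight 2 and length 1. So λ(A) = 2/1 = 2.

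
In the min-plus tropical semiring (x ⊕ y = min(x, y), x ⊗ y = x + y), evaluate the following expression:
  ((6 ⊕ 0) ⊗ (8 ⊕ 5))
((6 ⊕ 0) ⊗ (8 ⊕ 5)) = 5

Expand innermost to outermost. Recall ⊕ takes the minimum of its arguments and ⊗ takes their sum. Working out the expression ((6 ⊕ 0) ⊗ (8 ⊕ 5)) gives 5.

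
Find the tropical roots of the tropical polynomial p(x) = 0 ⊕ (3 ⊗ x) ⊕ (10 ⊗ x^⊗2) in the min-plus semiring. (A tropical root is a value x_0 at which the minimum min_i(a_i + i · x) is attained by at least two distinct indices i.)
Roots: {-7, -3}

Each tropical root is a break point of the lower envelope of the lines y = a_i + i · x (there are 3 lines, with slopes 0, 1, ..., 2). Only the lines that attain the minimum somewhere contribute to roots; other lines are dominated. Here the surviving (envelope) indices are i = 2, i = 1, i = 0.
Intersections between consecutive envelope lines give the roots: for adjacent envelope indices i < j the intersection is x = (a_i − a_j) / (j − i). Reading off the sorted break points: {-7, -3}.
Verification: at each break x_0, at least two indices attain the minimum of min_i(a_i + i · x_0).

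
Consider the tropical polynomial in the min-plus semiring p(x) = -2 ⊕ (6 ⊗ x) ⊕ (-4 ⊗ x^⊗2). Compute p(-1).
p(-1) = -6

A tropical monomial a ⊗ x^⊗i evaluates to a + i · x. Evaluating each term at x = -1:
  Term 0 contributes -2 + 0 · -1 = -2
  Term 1 contributes 6 + 1 · -1 = 5
  Term 2 contributes -4 + 2 · -1 = -6
p(-1) = ⊕ of these = min[-2, 5, -6] = -6.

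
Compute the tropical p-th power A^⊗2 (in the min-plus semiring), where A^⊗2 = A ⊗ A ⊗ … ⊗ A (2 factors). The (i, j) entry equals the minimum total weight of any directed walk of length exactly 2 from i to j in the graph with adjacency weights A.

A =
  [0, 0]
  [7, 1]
A^⊗2 =
  [0, 0]
  [7, 2]

Each entry (A^⊗2)_ij equals the minimum over all length-2 walks i = v_0 → v_1 → … → v_2 = j of Σ_t A[v_t][v_{t+1}]. For example, for (i, j) = (0, 1) we minimise over 2 possible intermediate vertex sequences; the minimum is 0, attained along the walk 0 → 0 → 1.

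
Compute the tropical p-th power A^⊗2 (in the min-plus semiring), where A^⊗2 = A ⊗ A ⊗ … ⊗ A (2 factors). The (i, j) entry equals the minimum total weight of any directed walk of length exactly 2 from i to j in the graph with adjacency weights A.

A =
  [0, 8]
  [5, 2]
A^⊗2 =
  [0, 8]
  [5, 4]

Each entry (A^⊗2)_ij equals the minimum over all length-2 walks i = v_0 → v_1 → … → v_2 = j of Σ_t A[v_t][v_{t+1}]. For example, for (i, j) = (0, 1) we minimise over 2 possible intermediate vertex sequences; the minimum is 8, attained along the walk 0 → 0 → 1.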